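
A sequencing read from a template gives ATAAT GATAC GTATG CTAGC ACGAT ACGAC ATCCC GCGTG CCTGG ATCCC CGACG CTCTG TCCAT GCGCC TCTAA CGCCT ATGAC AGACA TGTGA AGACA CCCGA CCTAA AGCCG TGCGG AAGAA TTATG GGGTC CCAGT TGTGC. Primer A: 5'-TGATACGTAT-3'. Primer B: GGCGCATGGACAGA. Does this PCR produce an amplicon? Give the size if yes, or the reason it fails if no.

Yes — a 66 bp product.

Primer A (TGATACGTAT) matches the top strand at positions 5–14; it acts as a forward primer.
Primer B's reverse complement is TCTGTCCATGCGCC, matching the top strand at positions 57–70; it acts as a reverse primer.
The 3' ends face each other across positions 5–70, giving a 66 bp product.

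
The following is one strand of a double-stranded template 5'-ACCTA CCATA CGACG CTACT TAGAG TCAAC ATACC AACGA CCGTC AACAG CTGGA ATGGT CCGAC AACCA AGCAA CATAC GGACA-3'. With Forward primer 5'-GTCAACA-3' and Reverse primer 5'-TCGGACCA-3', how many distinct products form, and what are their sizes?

Two products: 40 bp, 22 bp

The forward primer GTCAACA matches the top strand at positions 25–31, 43–49.
The reverse primer's reverse complement is TGGTCCGA, matching at positions 57–64.
Each forward site pairs with the reverse site to give a product ending at position 64: sizes 40, 22 bp.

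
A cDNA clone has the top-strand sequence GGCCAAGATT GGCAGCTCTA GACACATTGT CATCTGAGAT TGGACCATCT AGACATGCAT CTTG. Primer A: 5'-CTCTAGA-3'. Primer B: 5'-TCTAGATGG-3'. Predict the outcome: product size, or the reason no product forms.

Yes — a 38 bp product.

Primer A (CTCTAGA) matches the top strand at positions 16–22; it acts as a forward primer.
Primer B's reverse complement is CCATCTAGA, matching the top strand at positions 45–53; it acts as a reverse primer.
The 3' ends face each other across positions 16–53, giving a 38 bp product.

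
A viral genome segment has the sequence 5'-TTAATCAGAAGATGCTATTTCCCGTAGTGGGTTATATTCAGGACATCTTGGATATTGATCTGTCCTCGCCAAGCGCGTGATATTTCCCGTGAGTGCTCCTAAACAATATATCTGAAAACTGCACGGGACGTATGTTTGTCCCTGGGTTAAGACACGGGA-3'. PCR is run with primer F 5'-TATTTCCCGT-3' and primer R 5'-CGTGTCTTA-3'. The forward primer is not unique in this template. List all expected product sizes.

The forward primer TATTTCCCGT matches the top strand at positions 16–25, 81–90.
The reverse primer's reverse complement is TAAGACACG, matching at positions 148–156.
Each forward site pairs with the reverse site to give a product ending at position 156: sizes 141, 76 bp.

141 bp, 76 bp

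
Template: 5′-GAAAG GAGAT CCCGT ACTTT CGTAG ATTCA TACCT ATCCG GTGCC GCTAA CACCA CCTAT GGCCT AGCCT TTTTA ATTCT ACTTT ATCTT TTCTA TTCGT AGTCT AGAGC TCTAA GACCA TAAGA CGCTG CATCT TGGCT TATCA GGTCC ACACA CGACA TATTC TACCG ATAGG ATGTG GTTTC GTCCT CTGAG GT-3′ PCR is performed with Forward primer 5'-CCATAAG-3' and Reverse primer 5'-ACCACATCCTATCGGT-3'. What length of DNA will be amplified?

65 bp

The forward primer matches the template at positions 118–124.
Taking the reverse complement of ACCACATCCTATCGGT gives ACCGATAGGATGTGGT, found at positions 167–182 on the template; the primer anneals here to the top strand with its 3' end pointing upstream.
The product runs from position 118 to position 182, so its length is 182 − 118 + 1 = 65 bp.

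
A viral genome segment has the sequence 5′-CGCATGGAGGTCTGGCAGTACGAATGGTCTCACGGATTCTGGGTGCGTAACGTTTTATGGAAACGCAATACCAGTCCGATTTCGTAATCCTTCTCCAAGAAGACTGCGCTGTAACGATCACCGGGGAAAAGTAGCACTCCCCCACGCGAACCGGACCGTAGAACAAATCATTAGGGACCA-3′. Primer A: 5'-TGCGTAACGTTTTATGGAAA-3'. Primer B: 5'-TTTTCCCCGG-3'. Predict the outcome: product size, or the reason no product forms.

Primer A (TGCGTAACGTTTTATGGAAA) matches the top strand at positions 44–63; it acts as a forward primer.
Primer B's reverse complement is CCGGGGAAAA, matching the top strand at positions 121–130; it acts as a reverse primer.
The 3' ends face each other across positions 44–130, giving an 87 bp product.

Yes — an 87 bp product.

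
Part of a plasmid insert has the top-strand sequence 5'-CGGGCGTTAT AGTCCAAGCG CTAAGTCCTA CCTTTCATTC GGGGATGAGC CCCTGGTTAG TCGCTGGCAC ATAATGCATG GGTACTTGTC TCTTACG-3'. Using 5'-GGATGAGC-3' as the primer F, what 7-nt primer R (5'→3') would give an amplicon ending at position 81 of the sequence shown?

5'-CCATGCA-3'

The forward primer binds at positions 43–50; the product's 3' end on the top strand is position 81.
The reverse primer anneals to the top strand over positions 75–81, i.e. to TGCATGG.
Its sequence written 5'→3' is the reverse complement: CCATGCA.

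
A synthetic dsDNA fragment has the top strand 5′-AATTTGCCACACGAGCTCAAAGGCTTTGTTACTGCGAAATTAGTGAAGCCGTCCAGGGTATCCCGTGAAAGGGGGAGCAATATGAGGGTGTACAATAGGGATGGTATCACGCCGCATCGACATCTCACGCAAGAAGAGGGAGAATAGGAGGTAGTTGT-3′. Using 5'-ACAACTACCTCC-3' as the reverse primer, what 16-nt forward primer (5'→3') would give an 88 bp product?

The reverse primer's reverse complement GGAGGTAGTTGT matches the template at positions 147–158, so the product ends at position 158.
An 88 bp product then starts at position 158 − 88 + 1 = 71.
The forward primer is identical to the top strand there: GGGGGAGCAATATGAG.

5'-GGGGGAGCAATATGAG-3'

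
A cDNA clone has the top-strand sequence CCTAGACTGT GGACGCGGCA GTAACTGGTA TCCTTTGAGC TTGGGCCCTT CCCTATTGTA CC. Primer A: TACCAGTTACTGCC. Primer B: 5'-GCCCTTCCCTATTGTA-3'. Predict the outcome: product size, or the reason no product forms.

Primer A (TACCAGTTACTGCC) has reverse complement GGCAGTAACTGGTA, which matches the top strand at positions 17–30; primer A anneals to the top strand there with its 3' end pointing upstream toward position 17.
Primer B (GCCCTTCCCTATTGTA) matches the top strand directly at positions 45–60; it anneals to the bottom strand with its 3' end pointing downstream toward position 60.
The 3' ends diverge (primer A extends toward position 1, primer B toward position 62), so the primers never converge on a shared product.

No product — the primers' 3' ends point away from each other.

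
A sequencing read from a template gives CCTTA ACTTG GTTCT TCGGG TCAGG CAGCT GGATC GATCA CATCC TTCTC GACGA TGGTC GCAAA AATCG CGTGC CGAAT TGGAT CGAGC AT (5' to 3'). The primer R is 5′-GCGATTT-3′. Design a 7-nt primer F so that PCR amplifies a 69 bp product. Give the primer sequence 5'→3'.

5'-TTAACTT-3'

The reverse primer's reverse complement AAATCGC matches the template at positions 65–71, so the product ends at position 71.
A 69 bp product then starts at position 71 − 69 + 1 = 3.
The forward primer is identical to the top strand there: TTAACTT.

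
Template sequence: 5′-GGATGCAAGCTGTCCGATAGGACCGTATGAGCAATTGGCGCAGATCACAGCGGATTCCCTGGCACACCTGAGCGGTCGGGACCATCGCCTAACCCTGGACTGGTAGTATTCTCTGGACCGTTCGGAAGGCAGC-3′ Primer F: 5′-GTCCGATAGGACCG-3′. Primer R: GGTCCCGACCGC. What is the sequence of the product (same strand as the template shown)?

The forward primer matches the template at positions 12–25.
Taking the reverse complement of GGTCCCGACCGC gives GCGGTCGGGACC, found at positions 72–83 on the template; the primer anneals here to the top strand with its 3' end pointing upstream.
The product is the template from position 12 through 83 (72 bp).

5'-GTCCGATAGGACCGTATGAGCAATTGGCGCAGATCACAGCGGATTCCCTGGCACACCTGAGCGGTCGGGACC-3'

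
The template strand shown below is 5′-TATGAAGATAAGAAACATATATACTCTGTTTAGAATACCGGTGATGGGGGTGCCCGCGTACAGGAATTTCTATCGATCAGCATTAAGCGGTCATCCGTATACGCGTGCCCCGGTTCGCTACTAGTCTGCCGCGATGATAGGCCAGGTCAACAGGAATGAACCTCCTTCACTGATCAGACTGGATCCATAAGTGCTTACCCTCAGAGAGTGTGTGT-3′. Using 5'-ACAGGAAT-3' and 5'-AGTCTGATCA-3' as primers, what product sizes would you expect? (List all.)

121 bp, 31 bp

The forward primer ACAGGAAT matches the top strand at positions 60–67, 150–157.
The reverse primer's reverse complement is TGATCAGACT, matching at positions 171–180.
Each forward site pairs with the reverse site to give a product ending at position 180: sizes 121, 31 bp.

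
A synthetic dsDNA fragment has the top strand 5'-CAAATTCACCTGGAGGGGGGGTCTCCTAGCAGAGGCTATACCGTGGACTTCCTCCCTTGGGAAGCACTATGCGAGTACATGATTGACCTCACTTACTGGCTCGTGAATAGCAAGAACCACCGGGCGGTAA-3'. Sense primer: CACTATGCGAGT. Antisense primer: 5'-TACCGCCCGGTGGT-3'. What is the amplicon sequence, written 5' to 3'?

5'-CACTATGCGAGTACATGATTGACCTCACTTACTGGCTCGTGAATAGCAAGAACCACCGGGCGGTA-3'

Scanning the template, CACTATGCGAGT occurs at positions 65–76; this primer anneals to the bottom strand there with its 3' end pointing downstream.
Taking the reverse complement of TACCGCCCGGTGGT gives ACCACCGGGCGGTA, found at positions 116–129 on the template; the primer anneals here to the top strand with its 3' end pointing upstream.
The product is the template from position 65 through 129 (65 bp).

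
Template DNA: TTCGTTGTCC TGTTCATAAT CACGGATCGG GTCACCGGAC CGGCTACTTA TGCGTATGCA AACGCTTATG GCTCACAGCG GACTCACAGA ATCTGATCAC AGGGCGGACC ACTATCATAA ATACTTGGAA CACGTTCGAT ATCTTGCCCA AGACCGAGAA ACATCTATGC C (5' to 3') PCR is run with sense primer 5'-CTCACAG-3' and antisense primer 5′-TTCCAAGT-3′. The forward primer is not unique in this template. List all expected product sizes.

The forward primer CTCACAG matches the top strand at positions 72–78, 83–89.
The reverse primer's reverse complement is ACTTGGAA, matching at positions 123–130.
Each forward site pairs with the reverse site to give a product ending at position 130: sizes 59, 48 bp.

59 bp, 48 bp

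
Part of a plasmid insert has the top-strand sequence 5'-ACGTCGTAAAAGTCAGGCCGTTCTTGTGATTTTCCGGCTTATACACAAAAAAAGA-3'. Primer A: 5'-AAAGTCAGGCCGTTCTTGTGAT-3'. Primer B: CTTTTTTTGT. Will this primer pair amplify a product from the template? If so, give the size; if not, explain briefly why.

Primer A (AAAGTCAGGCCGTTCTTGTGAT) matches the top strand at positions 9–30; it acts as a forward primer.
Primer B's reverse complement is ACAAAAAAAG, matching the top strand at positions 45–54; it acts as a reverse primer.
The 3' ends face each other across positions 9–54, giving a 46 bp product.

Yes — a 46 bp product.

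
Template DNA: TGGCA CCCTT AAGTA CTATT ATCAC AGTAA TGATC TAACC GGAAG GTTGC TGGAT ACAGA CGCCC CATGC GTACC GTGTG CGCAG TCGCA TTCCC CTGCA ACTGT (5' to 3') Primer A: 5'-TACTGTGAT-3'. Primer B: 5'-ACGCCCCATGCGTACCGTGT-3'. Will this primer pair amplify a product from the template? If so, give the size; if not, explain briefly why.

No product — the primers' 3' ends point away from each other.

Primer A (TACTGTGAT) has reverse complement ATCACAGTA, which matches the top strand at positions 21–29; primer A anneals to the top strand there with its 3' end pointing upstream toward position 21.
Primer B (ACGCCCCATGCGTACCGTGT) matches the top strand directly at positions 60–79; it anneals to the bottom strand with its 3' end pointing downstream toward position 79.
The 3' ends diverge (primer A extends toward position 1, primer B toward position 105), so the primers never converge on a shared product.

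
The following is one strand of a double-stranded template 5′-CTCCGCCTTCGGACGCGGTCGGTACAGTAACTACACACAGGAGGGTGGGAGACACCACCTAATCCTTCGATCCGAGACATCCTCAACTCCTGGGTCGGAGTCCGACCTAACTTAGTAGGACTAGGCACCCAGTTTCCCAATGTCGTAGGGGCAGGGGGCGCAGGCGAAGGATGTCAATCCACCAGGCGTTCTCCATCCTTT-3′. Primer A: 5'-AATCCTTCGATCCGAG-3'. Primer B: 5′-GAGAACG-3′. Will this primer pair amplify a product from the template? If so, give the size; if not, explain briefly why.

Primer A (AATCCTTCGATCCGAG) matches the top strand at positions 61–76; it acts as a forward primer.
Primer B's reverse complement is CGTTCTC, matching the top strand at positions 187–193; it acts as a reverse primer.
The 3' ends face each other across positions 61–193, giving a 133 bp product.

Yes — a 133 bp product.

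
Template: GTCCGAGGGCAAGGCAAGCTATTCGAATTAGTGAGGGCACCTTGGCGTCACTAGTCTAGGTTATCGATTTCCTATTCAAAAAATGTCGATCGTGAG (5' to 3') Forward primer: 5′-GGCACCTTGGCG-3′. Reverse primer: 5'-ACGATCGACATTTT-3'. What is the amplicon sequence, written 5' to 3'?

5'-GGCACCTTGGCGTCACTAGTCTAGGTTATCGATTTCCTATTCAAAAAATGTCGATCGT-3'

Forward primer GGCACCTTGGCG is found on the top strand at positions 36–47.
Reverse complement of the reverse primer: AAAATGTCGATCGT. This occurs on the top strand at positions 80–93.
The product is the template from position 36 through 93 (58 bp).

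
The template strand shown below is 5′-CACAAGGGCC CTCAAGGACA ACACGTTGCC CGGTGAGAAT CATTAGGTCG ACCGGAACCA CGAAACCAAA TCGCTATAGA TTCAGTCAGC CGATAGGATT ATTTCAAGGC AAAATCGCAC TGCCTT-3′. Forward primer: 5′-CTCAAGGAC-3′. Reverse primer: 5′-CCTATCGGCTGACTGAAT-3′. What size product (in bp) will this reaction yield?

Scanning the template, CTCAAGGAC occurs at positions 11–19; this primer anneals to the bottom strand there with its 3' end pointing downstream.
Taking the reverse complement of CCTATCGGCTGACTGAAT gives ATTCAGTCAGCCGATAGG, found at positions 80–97 on the template; the primer anneals here to the top strand with its 3' end pointing upstream.
Amplicon spans positions 11–97: 87 bp.

87 bp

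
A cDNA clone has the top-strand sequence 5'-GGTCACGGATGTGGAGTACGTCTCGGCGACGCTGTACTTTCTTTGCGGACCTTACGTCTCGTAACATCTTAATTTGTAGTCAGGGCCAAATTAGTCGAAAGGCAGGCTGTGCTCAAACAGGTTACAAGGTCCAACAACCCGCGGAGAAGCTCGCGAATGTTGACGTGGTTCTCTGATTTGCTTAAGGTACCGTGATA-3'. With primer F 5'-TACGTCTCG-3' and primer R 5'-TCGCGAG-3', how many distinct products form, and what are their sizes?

Two products: 140 bp, 104 bp

The forward primer TACGTCTCG matches the top strand at positions 17–25, 53–61.
The reverse primer's reverse complement is CTCGCGA, matching at positions 150–156.
Each forward site pairs with the reverse site to give a product ending at position 156: sizes 140, 104 bp.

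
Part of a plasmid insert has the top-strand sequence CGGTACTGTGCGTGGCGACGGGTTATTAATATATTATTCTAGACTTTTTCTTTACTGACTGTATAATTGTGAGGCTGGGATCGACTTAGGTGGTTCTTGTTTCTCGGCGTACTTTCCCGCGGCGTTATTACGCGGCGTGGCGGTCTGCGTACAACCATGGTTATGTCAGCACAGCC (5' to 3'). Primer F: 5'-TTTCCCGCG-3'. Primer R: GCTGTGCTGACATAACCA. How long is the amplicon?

Scanning the template, TTTCCCGCG occurs at positions 113–121; this primer anneals to the bottom strand there with its 3' end pointing downstream.
Taking the reverse complement of GCTGTGCTGACATAACCA gives TGGTTATGTCAGCACAGC, found at positions 158–175 on the template; the primer anneals here to the top strand with its 3' end pointing upstream.
The product runs from position 113 to position 175, so its length is 175 − 113 + 1 = 63 bp.

63 bp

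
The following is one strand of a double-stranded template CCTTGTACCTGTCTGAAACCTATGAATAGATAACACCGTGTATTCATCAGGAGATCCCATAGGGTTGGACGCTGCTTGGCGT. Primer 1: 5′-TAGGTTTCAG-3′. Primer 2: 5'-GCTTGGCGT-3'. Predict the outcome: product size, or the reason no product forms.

No product — the primers' 3' ends point away from each other.

Primer 1 (TAGGTTTCAG) has reverse complement CTGAAACCTA, which matches the top strand at positions 13–22; primer 1 anneals to the top strand there with its 3' end pointing upstream toward position 13.
Primer 2 (GCTTGGCGT) matches the top strand directly at positions 74–82; it anneals to the bottom strand with its 3' end pointing downstream toward position 82.
The 3' ends diverge (primer 1 extends toward position 1, primer 2 toward position 82), so the primers never converge on a shared product.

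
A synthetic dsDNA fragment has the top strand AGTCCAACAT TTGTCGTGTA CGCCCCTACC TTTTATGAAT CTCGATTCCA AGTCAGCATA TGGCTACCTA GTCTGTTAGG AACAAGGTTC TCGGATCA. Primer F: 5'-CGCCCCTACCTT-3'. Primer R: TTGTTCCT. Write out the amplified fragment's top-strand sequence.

Scanning the template, CGCCCCTACCTT occurs at positions 21–32; this primer anneals to the bottom strand there with its 3' end pointing downstream.
The reverse primer's reverse complement is AGGAACAA, which matches the template at positions 78–85.
The product is the template from position 21 through 85 (65 bp).

5'-CGCCCCTACCTTTTATGAATCTCGATTCCAAGTCAGCATATGGCTACCTAGTCTGTTAGGAACAA-3'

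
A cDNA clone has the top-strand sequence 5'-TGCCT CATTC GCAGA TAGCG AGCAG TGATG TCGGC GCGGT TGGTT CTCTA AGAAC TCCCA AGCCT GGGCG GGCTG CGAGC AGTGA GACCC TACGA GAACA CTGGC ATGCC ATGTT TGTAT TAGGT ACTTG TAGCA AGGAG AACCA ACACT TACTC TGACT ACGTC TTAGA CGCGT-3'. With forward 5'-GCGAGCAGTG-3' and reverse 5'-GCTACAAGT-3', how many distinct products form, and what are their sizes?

Two products: 117 bp, 60 bp

The forward primer GCGAGCAGTG matches the top strand at positions 18–27, 75–84.
The reverse primer's reverse complement is ACTTGTAGC, matching at positions 126–134.
Each forward site pairs with the reverse site to give a product ending at position 134: sizes 117, 60 bp.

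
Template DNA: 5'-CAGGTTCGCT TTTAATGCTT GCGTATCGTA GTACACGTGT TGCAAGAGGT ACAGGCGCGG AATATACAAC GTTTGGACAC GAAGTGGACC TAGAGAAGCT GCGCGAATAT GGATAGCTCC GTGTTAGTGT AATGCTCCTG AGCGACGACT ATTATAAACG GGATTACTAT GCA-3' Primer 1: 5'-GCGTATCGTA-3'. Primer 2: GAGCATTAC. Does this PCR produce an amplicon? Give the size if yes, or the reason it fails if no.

Primer 1 (GCGTATCGTA) matches the top strand at positions 21–30; it acts as a forward primer.
Primer 2's reverse complement is GTAATGCTC, matching the top strand at positions 129–137; it acts as a reverse primer.
The 3' ends face each other across positions 21–137, giving a 117 bp product.

Yes — a 117 bp product.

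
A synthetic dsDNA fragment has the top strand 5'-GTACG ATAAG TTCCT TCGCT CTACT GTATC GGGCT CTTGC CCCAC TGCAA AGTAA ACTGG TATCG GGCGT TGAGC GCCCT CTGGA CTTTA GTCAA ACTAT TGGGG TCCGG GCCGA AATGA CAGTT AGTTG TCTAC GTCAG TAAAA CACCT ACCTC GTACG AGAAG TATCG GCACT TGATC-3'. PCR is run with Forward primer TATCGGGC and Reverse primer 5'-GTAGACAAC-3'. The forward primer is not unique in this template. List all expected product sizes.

The forward primer TATCGGGC matches the top strand at positions 27–34, 61–68.
The reverse primer's reverse complement is GTTGTCTAC, matching at positions 127–135.
Each forward site pairs with the reverse site to give a product ending at position 135: sizes 109, 75 bp.

109 bp, 75 bp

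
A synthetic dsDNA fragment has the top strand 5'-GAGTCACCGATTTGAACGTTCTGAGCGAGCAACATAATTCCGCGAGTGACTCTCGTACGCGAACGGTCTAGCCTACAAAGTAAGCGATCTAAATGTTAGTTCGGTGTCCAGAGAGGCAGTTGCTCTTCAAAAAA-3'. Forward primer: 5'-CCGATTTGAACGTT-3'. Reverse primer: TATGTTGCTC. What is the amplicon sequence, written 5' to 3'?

Forward primer CCGATTTGAACGTT is found on the top strand at positions 7–20.
Taking the reverse complement of TATGTTGCTC gives GAGCAACATA, found at positions 27–36 on the template; the primer anneals here to the top strand with its 3' end pointing upstream.
The product is the template from position 7 through 36 (30 bp).

5'-CCGATTTGAACGTTCTGAGCGAGCAACATA-3'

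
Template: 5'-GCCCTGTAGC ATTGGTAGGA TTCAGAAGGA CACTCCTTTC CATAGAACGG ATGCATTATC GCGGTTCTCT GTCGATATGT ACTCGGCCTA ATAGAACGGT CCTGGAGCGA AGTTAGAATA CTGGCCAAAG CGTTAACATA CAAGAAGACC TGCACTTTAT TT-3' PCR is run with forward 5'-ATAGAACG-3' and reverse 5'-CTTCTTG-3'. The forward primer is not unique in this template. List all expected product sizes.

The forward primer ATAGAACG matches the top strand at positions 42–49, 91–98.
The reverse primer's reverse complement is CAAGAAG, matching at positions 141–147.
Each forward site pairs with the reverse site to give a product ending at position 147: sizes 106, 57 bp.

106 bp, 57 bp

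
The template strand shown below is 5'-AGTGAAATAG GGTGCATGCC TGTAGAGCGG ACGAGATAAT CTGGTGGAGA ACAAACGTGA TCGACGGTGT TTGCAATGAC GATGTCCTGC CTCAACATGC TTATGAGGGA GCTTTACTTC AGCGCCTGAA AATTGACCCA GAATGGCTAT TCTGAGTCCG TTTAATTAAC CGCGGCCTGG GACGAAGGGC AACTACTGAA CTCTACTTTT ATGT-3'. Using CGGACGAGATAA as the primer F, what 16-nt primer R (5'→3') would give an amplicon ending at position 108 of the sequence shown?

The forward primer binds at positions 28–39; the product's 3' end on the top strand is position 108.
The reverse primer anneals to the top strand over positions 93–108, i.e. to CAACATGCTTATGAGG.
Its sequence written 5'→3' is the reverse complement: CCTCATAAGCATGTTG.

5'-CCTCATAAGCATGTTG-3'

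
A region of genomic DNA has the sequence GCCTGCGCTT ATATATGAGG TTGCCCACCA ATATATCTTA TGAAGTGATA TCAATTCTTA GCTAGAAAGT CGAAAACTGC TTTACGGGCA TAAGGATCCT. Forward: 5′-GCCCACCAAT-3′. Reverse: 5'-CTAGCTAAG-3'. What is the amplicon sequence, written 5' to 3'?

The forward primer matches the template at positions 23–32.
Taking the reverse complement of CTAGCTAAG gives CTTAGCTAG, found at positions 57–65 on the template; the primer anneals here to the top strand with its 3' end pointing upstream.
The product is the template from position 23 through 65 (43 bp).

5'-GCCCACCAATATATCTTATGAAGTGATATCAATTCTTAGCTAG-3'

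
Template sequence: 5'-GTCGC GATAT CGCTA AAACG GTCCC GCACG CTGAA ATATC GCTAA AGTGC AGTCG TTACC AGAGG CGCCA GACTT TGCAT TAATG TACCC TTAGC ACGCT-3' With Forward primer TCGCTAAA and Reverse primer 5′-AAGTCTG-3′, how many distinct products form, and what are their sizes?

Two products: 66 bp, 37 bp

The forward primer TCGCTAAA matches the top strand at positions 10–17, 39–46.
The reverse primer's reverse complement is CAGACTT, matching at positions 69–75.
Each forward site pairs with the reverse site to give a product ending at position 75: sizes 66, 37 bp.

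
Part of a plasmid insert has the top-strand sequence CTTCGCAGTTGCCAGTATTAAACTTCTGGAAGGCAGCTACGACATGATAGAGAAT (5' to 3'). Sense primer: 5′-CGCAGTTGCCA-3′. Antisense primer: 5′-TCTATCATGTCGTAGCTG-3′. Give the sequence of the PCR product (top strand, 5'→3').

5'-CGCAGTTGCCAGTATTAAACTTCTGGAAGGCAGCTACGACATGATAGA-3'

The forward primer matches the template at positions 4–14.
Reverse complement of the reverse primer: CAGCTACGACATGATAGA. This occurs on the top strand at positions 34–51.
The product is the template from position 4 through 51 (48 bp).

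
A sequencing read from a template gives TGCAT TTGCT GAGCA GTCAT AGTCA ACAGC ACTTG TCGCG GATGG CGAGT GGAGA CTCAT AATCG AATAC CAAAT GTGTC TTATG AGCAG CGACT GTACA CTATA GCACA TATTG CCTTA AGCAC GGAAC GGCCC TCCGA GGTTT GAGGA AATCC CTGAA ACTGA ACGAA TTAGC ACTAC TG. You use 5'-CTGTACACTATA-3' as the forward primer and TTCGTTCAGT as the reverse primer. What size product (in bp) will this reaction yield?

77 bp

Scanning the template, CTGTACACTATA occurs at positions 94–105; this primer anneals to the bottom strand there with its 3' end pointing downstream.
Reverse complement of the reverse primer: ACTGAACGAA. This occurs on the top strand at positions 161–170.
Amplicon spans positions 94–170: 77 bp.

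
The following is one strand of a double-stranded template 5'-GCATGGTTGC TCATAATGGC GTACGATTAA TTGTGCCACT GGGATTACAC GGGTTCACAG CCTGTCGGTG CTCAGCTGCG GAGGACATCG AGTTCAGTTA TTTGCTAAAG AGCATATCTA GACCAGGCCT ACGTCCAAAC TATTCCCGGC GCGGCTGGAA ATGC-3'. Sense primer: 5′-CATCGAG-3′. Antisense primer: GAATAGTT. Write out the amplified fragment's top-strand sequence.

5'-CATCGAGTTCAGTTATTTGCTAAAGAGCATATCTAGACCAGGCCTACGTCCAAACTATTC-3'

Forward primer CATCGAG is found on the top strand at positions 86–92.
Reverse complement of the reverse primer: AACTATTC. This occurs on the top strand at positions 138–145.
The product is the template from position 86 through 145 (60 bp).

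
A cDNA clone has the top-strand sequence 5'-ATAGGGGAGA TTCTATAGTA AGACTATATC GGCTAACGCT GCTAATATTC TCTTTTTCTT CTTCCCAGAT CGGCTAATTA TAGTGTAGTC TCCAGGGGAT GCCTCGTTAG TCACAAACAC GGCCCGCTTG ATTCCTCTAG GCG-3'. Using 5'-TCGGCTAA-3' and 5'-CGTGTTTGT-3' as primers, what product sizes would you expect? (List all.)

The forward primer TCGGCTAA matches the top strand at positions 29–36, 70–77.
The reverse primer's reverse complement is ACAAACACG, matching at positions 113–121.
Each forward site pairs with the reverse site to give a product ending at position 121: sizes 93, 52 bp.

93 bp, 52 bp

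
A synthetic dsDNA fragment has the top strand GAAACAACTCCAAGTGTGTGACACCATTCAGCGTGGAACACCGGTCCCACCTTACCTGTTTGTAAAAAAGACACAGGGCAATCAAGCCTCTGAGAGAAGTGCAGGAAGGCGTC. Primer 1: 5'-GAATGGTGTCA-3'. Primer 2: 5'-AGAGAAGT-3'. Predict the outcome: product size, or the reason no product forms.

No product — the primers' 3' ends point away from each other.

Primer 1 (GAATGGTGTCA) has reverse complement TGACACCATTC, which matches the top strand at positions 19–29; primer 1 anneals to the top strand there with its 3' end pointing upstream toward position 19.
Primer 2 (AGAGAAGT) matches the top strand directly at positions 93–100; it anneals to the bottom strand with its 3' end pointing downstream toward position 100.
The 3' ends diverge (primer 1 extends toward position 1, primer 2 toward position 113), so the primers never converge on a shared product.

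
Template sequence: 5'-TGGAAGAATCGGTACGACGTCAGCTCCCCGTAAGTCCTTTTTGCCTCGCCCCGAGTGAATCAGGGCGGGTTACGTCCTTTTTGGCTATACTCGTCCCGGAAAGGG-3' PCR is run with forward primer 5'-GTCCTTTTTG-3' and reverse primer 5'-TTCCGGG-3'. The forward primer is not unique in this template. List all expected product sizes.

68 bp, 28 bp

The forward primer GTCCTTTTTG matches the top strand at positions 34–43, 74–83.
The reverse primer's reverse complement is CCCGGAA, matching at positions 95–101.
Each forward site pairs with the reverse site to give a product ending at position 101: sizes 68, 28 bp.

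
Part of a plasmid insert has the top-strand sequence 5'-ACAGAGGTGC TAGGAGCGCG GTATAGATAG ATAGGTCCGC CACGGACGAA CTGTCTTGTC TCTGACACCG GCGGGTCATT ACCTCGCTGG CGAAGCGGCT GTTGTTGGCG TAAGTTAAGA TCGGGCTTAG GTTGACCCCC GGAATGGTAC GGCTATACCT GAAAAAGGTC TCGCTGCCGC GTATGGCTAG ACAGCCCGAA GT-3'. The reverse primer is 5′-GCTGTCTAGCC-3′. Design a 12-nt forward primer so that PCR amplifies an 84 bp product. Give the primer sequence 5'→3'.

5'-AAGTTAAGATCG-3'

The reverse primer's reverse complement GGCTAGACAGC matches the template at positions 185–195, so the product ends at position 195.
An 84 bp product then starts at position 195 − 84 + 1 = 112.
The forward primer is identical to the top strand there: AAGTTAAGATCG.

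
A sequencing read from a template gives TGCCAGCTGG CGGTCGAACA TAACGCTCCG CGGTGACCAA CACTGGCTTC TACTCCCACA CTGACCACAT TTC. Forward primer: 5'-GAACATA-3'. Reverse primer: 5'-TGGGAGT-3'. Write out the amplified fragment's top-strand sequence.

Forward primer GAACATA is found on the top strand at positions 16–22.
Taking the reverse complement of TGGGAGT gives ACTCCCA, found at positions 52–58 on the template; the primer anneals here to the top strand with its 3' end pointing upstream.
The product is the template from position 16 through 58 (43 bp).

5'-GAACATAACGCTCCGCGGTGACCAACACTGGCTTCTACTCCCA-3'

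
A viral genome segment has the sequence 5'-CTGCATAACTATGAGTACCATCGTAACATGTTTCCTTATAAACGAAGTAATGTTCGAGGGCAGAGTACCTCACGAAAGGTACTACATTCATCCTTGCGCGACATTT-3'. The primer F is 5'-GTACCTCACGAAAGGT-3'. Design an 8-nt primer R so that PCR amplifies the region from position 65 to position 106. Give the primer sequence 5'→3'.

5'-AAATGTCG-3'

The product's 3' end on the top strand is position 106.
The reverse primer anneals to the top strand over positions 99–106, i.e. to CGACATTT.
Its sequence written 5'→3' is the reverse complement: AAATGTCG.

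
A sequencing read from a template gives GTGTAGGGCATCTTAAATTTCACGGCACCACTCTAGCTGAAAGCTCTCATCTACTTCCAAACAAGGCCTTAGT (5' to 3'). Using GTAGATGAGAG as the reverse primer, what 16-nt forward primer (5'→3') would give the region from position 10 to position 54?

The reverse primer's reverse complement CTCTCATCTAC matches the template at positions 44–54; the product starts at position 10.
The forward primer is identical to the top strand over positions 10–25: ATCTTAAATTTCACGG.

5'-ATCTTAAATTTCACGG-3'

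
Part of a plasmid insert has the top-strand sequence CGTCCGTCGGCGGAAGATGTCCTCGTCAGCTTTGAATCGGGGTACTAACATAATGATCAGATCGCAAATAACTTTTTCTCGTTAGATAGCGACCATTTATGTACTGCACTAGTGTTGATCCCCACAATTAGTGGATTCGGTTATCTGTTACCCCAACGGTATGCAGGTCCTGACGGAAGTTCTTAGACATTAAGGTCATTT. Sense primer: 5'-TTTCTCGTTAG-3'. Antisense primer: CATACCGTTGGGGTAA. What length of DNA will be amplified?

89 bp

The forward primer matches the template at positions 75–85.
The reverse primer's reverse complement is TTACCCCAACGGTATG, which matches the template at positions 148–163.
Amplicon spans positions 75–163: 89 bp.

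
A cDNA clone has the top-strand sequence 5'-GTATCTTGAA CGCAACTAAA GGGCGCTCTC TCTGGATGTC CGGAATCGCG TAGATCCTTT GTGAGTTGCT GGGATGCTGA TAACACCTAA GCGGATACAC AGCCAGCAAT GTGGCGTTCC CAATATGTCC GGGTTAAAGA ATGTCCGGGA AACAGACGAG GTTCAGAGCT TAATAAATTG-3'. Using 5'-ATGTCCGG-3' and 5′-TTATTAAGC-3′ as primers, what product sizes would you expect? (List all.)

141 bp, 52 bp, 36 bp

The forward primer ATGTCCGG matches the top strand at positions 36–43, 125–132, 141–148.
The reverse primer's reverse complement is GCTTAATAA, matching at positions 168–176.
Each forward site pairs with the reverse site to give a product ending at position 176: sizes 141, 52, 36 bp.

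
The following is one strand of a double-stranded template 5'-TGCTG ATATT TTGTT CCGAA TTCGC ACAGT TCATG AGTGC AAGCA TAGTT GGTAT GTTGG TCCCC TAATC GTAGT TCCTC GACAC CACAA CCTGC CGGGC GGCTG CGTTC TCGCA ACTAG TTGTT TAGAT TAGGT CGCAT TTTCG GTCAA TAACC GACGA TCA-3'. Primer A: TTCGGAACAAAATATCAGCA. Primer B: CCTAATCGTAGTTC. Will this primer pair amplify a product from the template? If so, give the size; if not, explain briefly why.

Primer A (TTCGGAACAAAATATCAGCA) has reverse complement TGCTGATATTTTGTTCCGAA, which matches the top strand at positions 1–20; primer A anneals to the top strand there with its 3' end pointing upstream toward position 1.
Primer B (CCTAATCGTAGTTC) matches the top strand directly at positions 64–77; it anneals to the bottom strand with its 3' end pointing downstream toward position 77.
The 3' ends diverge (primer A extends toward position 1, primer B toward position 163), so the primers never converge on a shared product.

No product — the primers' 3' ends point away from each other.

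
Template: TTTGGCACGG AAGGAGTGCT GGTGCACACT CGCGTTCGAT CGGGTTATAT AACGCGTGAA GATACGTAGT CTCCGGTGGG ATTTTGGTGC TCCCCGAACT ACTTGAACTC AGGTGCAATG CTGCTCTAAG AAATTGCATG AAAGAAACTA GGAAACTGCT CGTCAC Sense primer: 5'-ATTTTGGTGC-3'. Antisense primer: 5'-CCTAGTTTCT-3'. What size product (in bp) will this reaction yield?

72 bp

The forward primer matches the template at positions 81–90.
The reverse primer's reverse complement is AGAAACTAGG, which matches the template at positions 143–152.
Product length = (reverse-primer end) − (forward-primer start) + 1 = 152 − 81 + 1 = 72 bp.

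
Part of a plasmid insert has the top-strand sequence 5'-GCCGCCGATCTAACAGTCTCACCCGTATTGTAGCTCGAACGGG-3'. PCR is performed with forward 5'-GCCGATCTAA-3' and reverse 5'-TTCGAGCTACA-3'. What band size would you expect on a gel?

The forward primer matches the template at positions 4–13.
Reverse complement of the reverse primer: TGTAGCTCGAA. This occurs on the top strand at positions 29–39.
Product length = (reverse-primer end) − (forward-primer start) + 1 = 39 − 4 + 1 = 36 bp.

36 bp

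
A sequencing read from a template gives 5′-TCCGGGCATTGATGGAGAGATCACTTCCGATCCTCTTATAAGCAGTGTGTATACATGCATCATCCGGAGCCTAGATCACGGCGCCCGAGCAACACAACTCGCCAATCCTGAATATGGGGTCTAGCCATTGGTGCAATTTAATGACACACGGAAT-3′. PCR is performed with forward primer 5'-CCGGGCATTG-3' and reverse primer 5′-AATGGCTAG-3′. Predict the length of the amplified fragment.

128 bp

Scanning the template, CCGGGCATTG occurs at positions 2–11; this primer anneals to the bottom strand there with its 3' end pointing downstream.
Reverse complement of the reverse primer: CTAGCCATT. This occurs on the top strand at positions 121–129.
Amplicon spans positions 2–129: 128 bp.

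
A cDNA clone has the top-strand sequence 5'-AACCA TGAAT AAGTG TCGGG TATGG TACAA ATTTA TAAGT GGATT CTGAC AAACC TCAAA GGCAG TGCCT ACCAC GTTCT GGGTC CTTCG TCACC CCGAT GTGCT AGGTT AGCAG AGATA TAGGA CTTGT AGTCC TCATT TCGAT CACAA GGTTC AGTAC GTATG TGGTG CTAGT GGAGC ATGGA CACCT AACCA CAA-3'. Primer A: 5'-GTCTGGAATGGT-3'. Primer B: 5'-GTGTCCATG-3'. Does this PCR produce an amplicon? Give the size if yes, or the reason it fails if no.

Primer A (GTCTGGAATGGT) does not match the top strand, and its reverse complement ACCATTCCAGAC does not match either.
With no annealing site for primer A, no amplification occurs.

No product — primer A has no binding site in the template.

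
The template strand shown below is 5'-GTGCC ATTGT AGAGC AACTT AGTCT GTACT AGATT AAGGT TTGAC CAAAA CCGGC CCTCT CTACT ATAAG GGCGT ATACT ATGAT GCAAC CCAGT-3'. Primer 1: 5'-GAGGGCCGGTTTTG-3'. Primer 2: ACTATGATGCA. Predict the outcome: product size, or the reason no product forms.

No product — the primers' 3' ends point away from each other.

Primer 1 (GAGGGCCGGTTTTG) has reverse complement CAAAACCGGCCCTC, which matches the top strand at positions 46–59; primer 1 anneals to the top strand there with its 3' end pointing upstream toward position 46.
Primer 2 (ACTATGATGCA) matches the top strand directly at positions 78–88; it anneals to the bottom strand with its 3' end pointing downstream toward position 88.
The 3' ends diverge (primer 1 extends toward position 1, primer 2 toward position 95), so the primers never converge on a shared product.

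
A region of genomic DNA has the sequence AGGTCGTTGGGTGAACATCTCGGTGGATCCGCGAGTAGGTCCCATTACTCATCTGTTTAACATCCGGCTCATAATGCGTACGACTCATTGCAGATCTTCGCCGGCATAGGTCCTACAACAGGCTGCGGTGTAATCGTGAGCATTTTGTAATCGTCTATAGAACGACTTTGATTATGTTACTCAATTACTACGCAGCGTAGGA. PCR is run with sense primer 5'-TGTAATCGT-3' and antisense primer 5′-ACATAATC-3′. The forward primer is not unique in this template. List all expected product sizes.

The forward primer TGTAATCGT matches the top strand at positions 129–137, 146–154.
The reverse primer's reverse complement is GATTATGT, matching at positions 170–177.
Each forward site pairs with the reverse site to give a product ending at position 177: sizes 49, 32 bp.

49 bp, 32 bp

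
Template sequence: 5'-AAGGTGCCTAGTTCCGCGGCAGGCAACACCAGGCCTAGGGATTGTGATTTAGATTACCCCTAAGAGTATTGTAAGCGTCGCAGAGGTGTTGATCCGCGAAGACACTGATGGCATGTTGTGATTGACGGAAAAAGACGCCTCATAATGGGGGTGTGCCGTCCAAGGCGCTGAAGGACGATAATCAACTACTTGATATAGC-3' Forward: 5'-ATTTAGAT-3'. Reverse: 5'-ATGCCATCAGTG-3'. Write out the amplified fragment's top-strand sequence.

5'-ATTTAGATTACCCCTAAGAGTATTGTAAGCGTCGCAGAGGTGTTGATCCGCGAAGACACTGATGGCAT-3'

Forward primer ATTTAGAT is found on the top strand at positions 47–54.
The reverse primer's reverse complement is CACTGATGGCAT, which matches the template at positions 103–114.
The product is the template from position 47 through 114 (68 bp).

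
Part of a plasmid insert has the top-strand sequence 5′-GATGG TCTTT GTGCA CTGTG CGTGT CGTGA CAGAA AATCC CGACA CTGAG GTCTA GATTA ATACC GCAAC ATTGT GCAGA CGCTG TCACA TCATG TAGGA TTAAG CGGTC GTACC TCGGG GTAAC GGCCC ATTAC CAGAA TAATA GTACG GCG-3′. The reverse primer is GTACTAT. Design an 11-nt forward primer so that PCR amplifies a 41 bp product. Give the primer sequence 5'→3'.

5'-TCGTACCTCGG-3'

The reverse primer's reverse complement ATAGTAC matches the template at positions 143–149, so the product ends at position 149.
A 41 bp product then starts at position 149 − 41 + 1 = 109.
The forward primer is identical to the top strand there: TCGTACCTCGG.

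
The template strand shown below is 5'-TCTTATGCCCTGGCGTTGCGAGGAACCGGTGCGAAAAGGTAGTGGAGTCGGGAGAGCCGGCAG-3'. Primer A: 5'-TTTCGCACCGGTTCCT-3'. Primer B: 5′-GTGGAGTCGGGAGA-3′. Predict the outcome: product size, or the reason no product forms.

Primer A (TTTCGCACCGGTTCCT) has reverse complement AGGAACCGGTGCGAAA, which matches the top strand at positions 21–36; primer A anneals to the top strand there with its 3' end pointing upstream toward position 21.
Primer B (GTGGAGTCGGGAGA) matches the top strand directly at positions 42–55; it anneals to the bottom strand with its 3' end pointing downstream toward position 55.
The 3' ends diverge (primer A extends toward position 1, primer B toward position 63), so the primers never converge on a shared product.

No product — the primers' 3' ends point away from each other.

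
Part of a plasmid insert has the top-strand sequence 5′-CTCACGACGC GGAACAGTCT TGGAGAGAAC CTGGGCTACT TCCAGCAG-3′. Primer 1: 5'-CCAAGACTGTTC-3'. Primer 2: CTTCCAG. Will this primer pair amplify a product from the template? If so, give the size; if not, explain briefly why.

No product — the primers' 3' ends point away from each other.

Primer 1 (CCAAGACTGTTC) has reverse complement GAACAGTCTTGG, which matches the top strand at positions 12–23; primer 1 anneals to the top strand there with its 3' end pointing upstream toward position 12.
Primer 2 (CTTCCAG) matches the top strand directly at positions 39–45; it anneals to the bottom strand with its 3' end pointing downstream toward position 45.
The 3' ends diverge (primer 1 extends toward position 1, primer 2 toward position 48), so the primers never converge on a shared product.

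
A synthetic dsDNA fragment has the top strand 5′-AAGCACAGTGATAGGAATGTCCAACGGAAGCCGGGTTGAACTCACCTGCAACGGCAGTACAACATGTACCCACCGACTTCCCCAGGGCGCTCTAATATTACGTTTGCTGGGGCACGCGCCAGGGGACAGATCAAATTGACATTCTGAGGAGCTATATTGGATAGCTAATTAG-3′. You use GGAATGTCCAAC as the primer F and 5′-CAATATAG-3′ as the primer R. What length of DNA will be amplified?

146 bp

Forward primer GGAATGTCCAAC is found on the top strand at positions 14–25.
Reverse complement of the reverse primer: CTATATTG. This occurs on the top strand at positions 152–159.
The product runs from position 14 to position 159, so its length is 159 − 14 + 1 = 146 bp.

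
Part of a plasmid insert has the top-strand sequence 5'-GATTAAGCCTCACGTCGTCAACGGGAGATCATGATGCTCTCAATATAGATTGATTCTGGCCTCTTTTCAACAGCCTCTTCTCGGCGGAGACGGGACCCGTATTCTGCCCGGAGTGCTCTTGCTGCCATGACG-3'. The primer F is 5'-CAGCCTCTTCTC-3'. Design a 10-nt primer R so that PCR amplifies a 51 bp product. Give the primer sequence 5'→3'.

The forward primer binds at positions 71–82, so a 51 bp product ends at position 71 + 51 − 1 = 121.
The reverse primer anneals to the top strand over positions 112–121, i.e. to AGTGCTCTTG.
Its sequence written 5'→3' is the reverse complement: CAAGAGCACT.

5'-CAAGAGCACT-3'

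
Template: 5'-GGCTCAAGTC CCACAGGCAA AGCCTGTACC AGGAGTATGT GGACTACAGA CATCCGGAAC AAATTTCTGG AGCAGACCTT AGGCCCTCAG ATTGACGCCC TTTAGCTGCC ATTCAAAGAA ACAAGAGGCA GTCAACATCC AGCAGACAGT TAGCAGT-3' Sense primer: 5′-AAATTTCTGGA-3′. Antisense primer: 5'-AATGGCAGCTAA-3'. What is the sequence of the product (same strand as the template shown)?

The forward primer matches the template at positions 61–71.
Taking the reverse complement of AATGGCAGCTAA gives TTAGCTGCCATT, found at positions 102–113 on the template; the primer anneals here to the top strand with its 3' end pointing upstream.
The product is the template from position 61 through 113 (53 bp).

5'-AAATTTCTGGAGCAGACCTTAGGCCCTCAGATTGACGCCCTTTAGCTGCCATT-3'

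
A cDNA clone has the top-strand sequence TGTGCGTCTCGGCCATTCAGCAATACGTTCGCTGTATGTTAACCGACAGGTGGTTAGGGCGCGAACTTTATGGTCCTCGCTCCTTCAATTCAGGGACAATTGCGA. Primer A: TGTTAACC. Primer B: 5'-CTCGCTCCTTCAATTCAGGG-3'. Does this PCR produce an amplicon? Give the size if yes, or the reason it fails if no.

Primer A (TGTTAACC) matches the top strand at positions 37–44 (3' end points downstream).
Primer B (CTCGCTCCTTCAATTCAGGG) also matches the top strand directly, at positions 76–95 — its reverse complement CCCTGAATTGAAGGAGCGAG is not present.
Both primers anneal to the bottom strand with 3' ends pointing the same way, so neither can prime synthesis back toward the other.

No product — both primers anneal to the same strand and extend in the same direction.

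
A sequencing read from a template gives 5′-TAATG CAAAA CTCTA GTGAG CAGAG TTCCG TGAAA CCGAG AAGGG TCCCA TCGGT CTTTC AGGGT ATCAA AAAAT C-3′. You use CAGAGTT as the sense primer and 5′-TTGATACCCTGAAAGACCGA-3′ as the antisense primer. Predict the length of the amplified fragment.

Scanning the template, CAGAGTT occurs at positions 21–27; this primer anneals to the bottom strand there with its 3' end pointing downstream.
The reverse primer's reverse complement is TCGGTCTTTCAGGGTATCAA, which matches the template at positions 51–70.
The product runs from position 21 to position 70, so its length is 70 − 21 + 1 = 50 bp.

50 bp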